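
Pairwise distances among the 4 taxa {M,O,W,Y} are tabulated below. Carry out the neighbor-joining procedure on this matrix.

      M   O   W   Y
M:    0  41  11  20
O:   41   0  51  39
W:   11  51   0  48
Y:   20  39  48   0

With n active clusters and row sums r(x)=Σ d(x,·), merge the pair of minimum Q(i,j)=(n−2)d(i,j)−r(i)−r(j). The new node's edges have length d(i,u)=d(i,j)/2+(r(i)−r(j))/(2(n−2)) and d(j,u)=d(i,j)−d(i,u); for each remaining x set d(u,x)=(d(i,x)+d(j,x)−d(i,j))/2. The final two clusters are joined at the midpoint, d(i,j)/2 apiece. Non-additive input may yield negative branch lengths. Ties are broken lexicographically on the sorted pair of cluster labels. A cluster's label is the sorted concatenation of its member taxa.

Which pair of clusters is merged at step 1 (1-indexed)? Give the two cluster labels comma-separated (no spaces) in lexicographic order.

M,W

iteration 1: select M,W (d=11, Q=-160); attach at lengths (-4, 15); label the merged cluster MW
  updated: d(MW,O)=81/2, d(MW,Y)=57/2
iteration 2: select MW,O (d=81/2, Q=-108); attach at lengths (15, 51/2); label the merged cluster MOW
  updated: d(MOW,Y)=27/2
iteration 3: select MOW,Y (d=27/2); attach at lengths (27/4, 27/4); label the merged cluster MOWY
final tree: (((M:-4,W:15):15,O:51/2):27/4,Y:27/4)
total length: 65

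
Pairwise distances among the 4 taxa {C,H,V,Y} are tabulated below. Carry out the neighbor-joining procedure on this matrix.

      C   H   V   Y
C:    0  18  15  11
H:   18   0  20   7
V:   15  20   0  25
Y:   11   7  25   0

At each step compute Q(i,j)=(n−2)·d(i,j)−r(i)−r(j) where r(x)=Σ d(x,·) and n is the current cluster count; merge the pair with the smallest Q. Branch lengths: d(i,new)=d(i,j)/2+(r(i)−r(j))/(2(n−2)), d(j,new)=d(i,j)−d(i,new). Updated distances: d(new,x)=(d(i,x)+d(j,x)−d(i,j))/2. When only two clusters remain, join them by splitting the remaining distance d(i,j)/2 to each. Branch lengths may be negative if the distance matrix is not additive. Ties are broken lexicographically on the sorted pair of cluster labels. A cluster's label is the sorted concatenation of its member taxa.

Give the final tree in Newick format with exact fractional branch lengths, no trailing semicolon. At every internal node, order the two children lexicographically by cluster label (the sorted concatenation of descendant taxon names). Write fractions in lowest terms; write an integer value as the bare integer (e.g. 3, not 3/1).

iteration 1: select C,V (d=15, Q=-74); attach at lengths (7/2, 23/2); label the merged cluster CV
  updated: d(CV,H)=23/2, d(CV,Y)=21/2
iteration 2: select CV,H (d=23/2, Q=-29); attach at lengths (15/2, 4); label the merged cluster CHV
  updated: d(CHV,Y)=3
iteration 3: select CHV,Y (d=3); attach at lengths (3/2, 3/2); label the merged cluster CHVY
final tree: (((C:7/2,V:23/2):15/2,H:4):3/2,Y:3/2)
total length: 59/2

(((C:7/2,V:23/2):15/2,H:4):3/2,Y:3/2)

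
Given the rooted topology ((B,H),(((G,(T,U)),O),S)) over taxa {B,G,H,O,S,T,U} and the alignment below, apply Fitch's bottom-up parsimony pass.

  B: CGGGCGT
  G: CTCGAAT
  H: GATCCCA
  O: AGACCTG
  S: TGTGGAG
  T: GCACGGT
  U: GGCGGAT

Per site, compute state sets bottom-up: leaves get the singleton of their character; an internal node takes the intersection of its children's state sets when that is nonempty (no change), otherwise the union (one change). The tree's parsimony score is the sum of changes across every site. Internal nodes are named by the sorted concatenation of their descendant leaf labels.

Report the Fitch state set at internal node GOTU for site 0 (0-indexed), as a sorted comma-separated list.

A,C,G

[col 0] BH: children B:{C}, H:{G} ∪→ {C,G}; cost 1
[col 0] TU: children T:{G}, U:{G} ∩→ {G}; cost 0
[col 0] GTU: children G:{C}, TU:{G} ∪→ {C,G}; cost 1
[col 0] GOTU: children GTU:{C,G}, O:{A} ∪→ {A,C,G}; cost 1
[col 0] GOSTU: children GOTU:{A,C,G}, S:{T} ∪→ {A,C,G,T}; cost 1
[col 0] BGHOSTU: children BH:{C,G}, GOSTU:{A,C,G,T} ∩→ {C,G}; cost 0
[col 1] BH: children B:{G}, H:{A} ∪→ {A,G}; cost 1
[col 1] TU: children T:{C}, U:{G} ∪→ {C,G}; cost 1
[col 1] GTU: children G:{T}, TU:{C,G} ∪→ {C,G,T}; cost 1
[col 1] GOTU: children GTU:{C,G,T}, O:{G} ∩→ {G}; cost 0
[col 1] GOSTU: children GOTU:{G}, S:{G} ∩→ {G}; cost 0
[col 1] BGHOSTU: children BH:{A,G}, GOSTU:{G} ∩→ {G}; cost 0
[col 2] BH: children B:{G}, H:{T} ∪→ {G,T}; cost 1
[col 2] TU: children T:{A}, U:{C} ∪→ {A,C}; cost 1
[col 2] GTU: children G:{C}, TU:{A,C} ∩→ {C}; cost 0
[col 2] GOTU: children GTU:{C}, O:{A} ∪→ {A,C}; cost 1
[col 2] GOSTU: children GOTU:{A,C}, S:{T} ∪→ {A,C,T}; cost 1
[col 2] BGHOSTU: children BH:{G,T}, GOSTU:{A,C,T} ∩→ {T}; cost 0
[col 3] BH: children B:{G}, H:{C} ∪→ {C,G}; cost 1
[col 3] TU: children T:{C}, U:{G} ∪→ {C,G}; cost 1
[col 3] GTU: children G:{G}, TU:{C,G} ∩→ {G}; cost 0
[col 3] GOTU: children GTU:{G}, O:{C} ∪→ {C,G}; cost 1
[col 3] GOSTU: children GOTU:{C,G}, S:{G} ∩→ {G}; cost 0
[col 3] BGHOSTU: children BH:{C,G}, GOSTU:{G} ∩→ {G}; cost 0
[col 4] BH: children B:{C}, H:{C} ∩→ {C}; cost 0
[col 4] TU: children T:{G}, U:{G} ∩→ {G}; cost 0
[col 4] GTU: children G:{A}, TU:{G} ∪→ {A,G}; cost 1
[col 4] GOTU: children GTU:{A,G}, O:{C} ∪→ {A,C,G}; cost 1
[col 4] GOSTU: children GOTU:{A,C,G}, S:{G} ∩→ {G}; cost 0
[col 4] BGHOSTU: children BH:{C}, GOSTU:{G} ∪→ {C,G}; cost 1
[col 5] BH: children B:{G}, H:{C} ∪→ {C,G}; cost 1
[col 5] TU: children T:{G}, U:{A} ∪→ {A,G}; cost 1
[col 5] GTU: children G:{A}, TU:{A,G} ∩→ {A}; cost 0
[col 5] GOTU: children GTU:{A}, O:{T} ∪→ {A,T}; cost 1
[col 5] GOSTU: children GOTU:{A,T}, S:{A} ∩→ {A}; cost 0
[col 5] BGHOSTU: children BH:{C,G}, GOSTU:{A} ∪→ {A,C,G}; cost 1
[col 6] BH: children B:{T}, H:{A} ∪→ {A,T}; cost 1
[col 6] TU: children T:{T}, U:{T} ∩→ {T}; cost 0
[col 6] GTU: children G:{T}, TU:{T} ∩→ {T}; cost 0
[col 6] GOTU: children GTU:{T}, O:{G} ∪→ {G,T}; cost 1
[col 6] GOSTU: children GOTU:{G,T}, S:{G} ∩→ {G}; cost 0
[col 6] BGHOSTU: children BH:{A,T}, GOSTU:{G} ∪→ {A,G,T}; cost 1
per-site changes: [4, 3, 4, 3, 3, 4, 3]; total = 24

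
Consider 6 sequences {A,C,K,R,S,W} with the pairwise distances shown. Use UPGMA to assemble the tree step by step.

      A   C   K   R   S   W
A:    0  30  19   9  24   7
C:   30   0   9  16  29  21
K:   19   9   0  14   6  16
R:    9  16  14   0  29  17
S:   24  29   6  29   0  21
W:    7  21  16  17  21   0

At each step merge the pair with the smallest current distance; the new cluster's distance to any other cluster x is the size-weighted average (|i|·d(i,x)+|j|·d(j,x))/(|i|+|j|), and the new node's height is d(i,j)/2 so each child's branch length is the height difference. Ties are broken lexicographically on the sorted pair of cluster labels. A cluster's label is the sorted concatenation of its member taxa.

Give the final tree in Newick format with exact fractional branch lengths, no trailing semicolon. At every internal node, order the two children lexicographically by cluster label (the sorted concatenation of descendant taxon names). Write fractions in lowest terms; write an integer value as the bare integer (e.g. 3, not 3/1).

(((A:7/2,W:7/2):3,R:13/2):73/18,(C:19/2,(K:3,S:3):13/2):19/18)

1. join K+S (d=6) ⇒ KS; edges |K|=3, |S|=3
  updated: d(A,KS)=43/2, d(C,KS)=19, d(KS,R)=43/2, d(KS,W)=37/2
2. join A+W (d=7) ⇒ AW; edges |A|=7/2, |W|=7/2
  updated: d(AW,C)=51/2, d(AW,KS)=20, d(AW,R)=13
3. join AW+R (d=13) ⇒ ARW; edges |AW|=3, |R|=13/2
  updated: d(ARW,C)=67/3, d(ARW,KS)=41/2
4. join C+KS (d=19) ⇒ CKS; edges |C|=19/2, |KS|=13/2
  updated: d(ARW,CKS)=190/9
5. join ARW+CKS (d=190/9) ⇒ ACKRSW; edges |ARW|=73/18, |CKS|=19/18
final tree: (((A:7/2,W:7/2):3,R:13/2):73/18,(C:19/2,(K:3,S:3):13/2):19/18)
total length: 785/18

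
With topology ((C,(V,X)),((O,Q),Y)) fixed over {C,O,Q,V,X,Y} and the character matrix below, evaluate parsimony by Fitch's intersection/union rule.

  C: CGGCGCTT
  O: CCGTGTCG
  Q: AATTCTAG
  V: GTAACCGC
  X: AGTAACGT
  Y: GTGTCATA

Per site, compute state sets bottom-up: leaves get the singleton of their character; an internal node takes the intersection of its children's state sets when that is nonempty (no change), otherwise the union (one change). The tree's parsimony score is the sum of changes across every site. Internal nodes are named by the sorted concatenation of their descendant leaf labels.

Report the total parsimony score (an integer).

24

site 0, node VX: V={G} ∪ X={A} → {A,G} (+1)
site 0, node CVX: C={C} ∪ VX={A,G} → {A,C,G} (+1)
site 0, node OQ: O={C} ∪ Q={A} → {A,C} (+1)
site 0, node OQY: OQ={A,C} ∪ Y={G} → {A,C,G} (+1)
site 0, node COQVXY: CVX={A,C,G} ∩ OQY={A,C,G} → {A,C,G} (+0)
site 1, node VX: V={T} ∪ X={G} → {G,T} (+1)
site 1, node CVX: C={G} ∩ VX={G,T} → {G} (+0)
site 1, node OQ: O={C} ∪ Q={A} → {A,C} (+1)
site 1, node OQY: OQ={A,C} ∪ Y={T} → {A,C,T} (+1)
site 1, node COQVXY: CVX={G} ∪ OQY={A,C,T} → {A,C,G,T} (+1)
site 2, node VX: V={A} ∪ X={T} → {A,T} (+1)
site 2, node CVX: C={G} ∪ VX={A,T} → {A,G,T} (+1)
site 2, node OQ: O={G} ∪ Q={T} → {G,T} (+1)
site 2, node OQY: OQ={G,T} ∩ Y={G} → {G} (+0)
site 2, node COQVXY: CVX={A,G,T} ∩ OQY={G} → {G} (+0)
site 3, node VX: V={A} ∩ X={A} → {A} (+0)
site 3, node CVX: C={C} ∪ VX={A} → {A,C} (+1)
site 3, node OQ: O={T} ∩ Q={T} → {T} (+0)
site 3, node OQY: OQ={T} ∩ Y={T} → {T} (+0)
site 3, node COQVXY: CVX={A,C} ∪ OQY={T} → {A,C,T} (+1)
site 4, node VX: V={C} ∪ X={A} → {A,C} (+1)
site 4, node CVX: C={G} ∪ VX={A,C} → {A,C,G} (+1)
site 4, node OQ: O={G} ∪ Q={C} → {C,G} (+1)
site 4, node OQY: OQ={C,G} ∩ Y={C} → {C} (+0)
site 4, node COQVXY: CVX={A,C,G} ∩ OQY={C} → {C} (+0)
site 5, node VX: V={C} ∩ X={C} → {C} (+0)
site 5, node CVX: C={C} ∩ VX={C} → {C} (+0)
site 5, node OQ: O={T} ∩ Q={T} → {T} (+0)
site 5, node OQY: OQ={T} ∪ Y={A} → {A,T} (+1)
site 5, node COQVXY: CVX={C} ∪ OQY={A,T} → {A,C,T} (+1)
site 6, node VX: V={G} ∩ X={G} → {G} (+0)
site 6, node CVX: C={T} ∪ VX={G} → {G,T} (+1)
site 6, node OQ: O={C} ∪ Q={A} → {A,C} (+1)
site 6, node OQY: OQ={A,C} ∪ Y={T} → {A,C,T} (+1)
site 6, node COQVXY: CVX={G,T} ∩ OQY={A,C,T} → {T} (+0)
site 7, node VX: V={C} ∪ X={T} → {C,T} (+1)
site 7, node CVX: C={T} ∩ VX={C,T} → {T} (+0)
site 7, node OQ: O={G} ∩ Q={G} → {G} (+0)
site 7, node OQY: OQ={G} ∪ Y={A} → {A,G} (+1)
site 7, node COQVXY: CVX={T} ∪ OQY={A,G} → {A,G,T} (+1)
per-site changes: [4, 4, 3, 2, 3, 2, 3, 3]; total = 24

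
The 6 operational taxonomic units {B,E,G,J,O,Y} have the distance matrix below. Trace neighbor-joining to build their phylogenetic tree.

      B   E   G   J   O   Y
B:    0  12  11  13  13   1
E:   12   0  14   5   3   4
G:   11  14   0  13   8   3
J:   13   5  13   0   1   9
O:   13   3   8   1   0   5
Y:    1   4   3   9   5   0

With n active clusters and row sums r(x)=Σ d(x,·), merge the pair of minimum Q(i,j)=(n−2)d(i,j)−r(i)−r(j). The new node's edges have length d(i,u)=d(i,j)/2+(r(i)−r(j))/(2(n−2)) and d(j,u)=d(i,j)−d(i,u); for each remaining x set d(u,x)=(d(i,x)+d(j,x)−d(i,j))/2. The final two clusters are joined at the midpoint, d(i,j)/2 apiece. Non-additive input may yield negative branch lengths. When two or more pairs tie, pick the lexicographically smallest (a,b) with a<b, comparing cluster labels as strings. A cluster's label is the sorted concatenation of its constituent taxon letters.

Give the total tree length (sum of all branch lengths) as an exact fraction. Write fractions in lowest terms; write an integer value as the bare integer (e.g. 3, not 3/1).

137/8

iteration 1: select B,Y (d=1, Q=-68); attach at lengths (4, -3); label the merged cluster BY
  updated: d(BY,E)=15/2, d(BY,G)=13/2, d(BY,J)=21/2, d(BY,O)=17/2
iteration 2: select BY,G (d=13/2, Q=-55); attach at lengths (11/6, 14/3); label the merged cluster BGY
  updated: d(BGY,E)=15/2, d(BGY,J)=17/2, d(BGY,O)=5
iteration 3: select BGY,E (d=15/2, Q=-43/2); attach at lengths (41/8, 19/8); label the merged cluster BEGY
  updated: d(BEGY,J)=3, d(BEGY,O)=1/4
iteration 4: select BEGY,J (d=3, Q=-17/4); attach at lengths (9/8, 15/8); label the merged cluster BEGJY
  updated: d(BEGJY,O)=-7/8
iteration 5: select BEGJY,O (d=-7/8); attach at lengths (-7/16, -7/16); label the merged cluster BEGJOY
final tree: (((((B:4,Y:-3):11/6,G:14/3):41/8,E:19/8):9/8,J:15/8):-7/16,O:-7/16)
total length: 137/8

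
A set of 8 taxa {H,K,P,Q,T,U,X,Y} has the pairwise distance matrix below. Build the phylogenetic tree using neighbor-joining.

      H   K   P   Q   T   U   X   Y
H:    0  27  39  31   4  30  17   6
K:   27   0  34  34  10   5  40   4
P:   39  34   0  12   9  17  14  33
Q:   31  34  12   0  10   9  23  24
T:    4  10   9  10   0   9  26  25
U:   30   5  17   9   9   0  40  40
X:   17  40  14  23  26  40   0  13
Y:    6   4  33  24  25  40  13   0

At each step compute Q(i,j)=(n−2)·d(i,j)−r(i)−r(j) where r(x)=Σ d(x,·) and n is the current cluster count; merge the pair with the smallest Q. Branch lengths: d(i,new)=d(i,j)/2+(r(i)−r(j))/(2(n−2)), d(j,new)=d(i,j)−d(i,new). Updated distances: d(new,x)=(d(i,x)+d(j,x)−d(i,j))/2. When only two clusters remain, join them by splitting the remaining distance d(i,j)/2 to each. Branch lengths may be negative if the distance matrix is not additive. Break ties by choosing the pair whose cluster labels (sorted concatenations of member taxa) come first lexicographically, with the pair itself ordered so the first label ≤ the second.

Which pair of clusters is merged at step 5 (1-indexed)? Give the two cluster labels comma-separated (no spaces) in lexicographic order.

HKY,T

step 1: merge (K,Y) at d=4, Q=-275; branch lengths K→11/4, Y→5/4; new cluster KY
  updated: d(H,KY)=29/2, d(KY,P)=63/2, d(KY,Q)=27, d(KY,T)=31/2, d(KY,U)=41/2, d(KY,X)=49/2
step 2: merge (P,X) at d=14, Q=-197; branch lengths P→24/5, X→46/5; new cluster PX
  updated: d(H,PX)=21, d(KY,PX)=21, d(PX,Q)=21/2, d(PX,T)=21/2, d(PX,U)=43/2
step 3: merge (Q,U) at d=9, Q=-283/2; branch lengths Q→67/16, U→77/16; new cluster QU
  updated: d(H,QU)=26, d(KY,QU)=77/4, d(PX,QU)=23/2, d(QU,T)=5
step 4: merge (H,KY) at d=29/2, Q=-369/4; branch lengths H→155/24, KY→193/24; new cluster HKY
  updated: d(HKY,PX)=55/4, d(HKY,QU)=123/8, d(HKY,T)=5/2
step 5: merge (HKY,T) at d=5/2, Q=-357/8; branch lengths HKY→149/32, T→-69/32; new cluster HKTY
  updated: d(HKTY,PX)=87/8, d(HKTY,QU)=143/16
step 6: merge (HKTY,PX) at d=87/8, Q=-501/16; branch lengths HKTY→133/32, PX→215/32; new cluster HKPTXY
  updated: d(HKPTXY,QU)=153/32
step 7: merge (HKPTXY,QU) at d=153/32; branch lengths HKPTXY→153/64, QU→153/64; new cluster HKPQTUXY
final tree: ((((H:155/24,(K:11/4,Y:5/4):193/24):149/32,T:-69/32):133/32,(P:24/5,X:46/5):215/32):153/64,(Q:67/16,U:77/16):153/64)
total length: 1909/32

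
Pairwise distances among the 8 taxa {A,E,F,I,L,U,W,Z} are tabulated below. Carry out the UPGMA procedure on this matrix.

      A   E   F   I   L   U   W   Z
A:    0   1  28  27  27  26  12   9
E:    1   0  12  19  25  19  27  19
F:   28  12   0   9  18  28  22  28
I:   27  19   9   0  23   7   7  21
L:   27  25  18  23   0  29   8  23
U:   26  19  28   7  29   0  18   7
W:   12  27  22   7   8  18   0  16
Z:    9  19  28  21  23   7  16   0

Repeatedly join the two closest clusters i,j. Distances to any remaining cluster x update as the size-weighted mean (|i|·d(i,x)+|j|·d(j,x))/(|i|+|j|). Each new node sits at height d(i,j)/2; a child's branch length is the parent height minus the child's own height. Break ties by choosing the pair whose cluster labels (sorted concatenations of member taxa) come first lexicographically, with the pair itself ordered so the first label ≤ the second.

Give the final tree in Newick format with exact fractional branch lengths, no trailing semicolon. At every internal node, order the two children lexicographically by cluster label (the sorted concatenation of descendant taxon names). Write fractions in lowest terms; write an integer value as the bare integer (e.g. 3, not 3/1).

(((A:1/2,E:1/2):13/2,Z:7):107/30,((F:37/4,(I:7/2,U:7/2):23/4):1/2,(L:4,W:4):23/4):49/60)

step 1: merge (A,E) at d=1; branch lengths A→1/2, E→1/2; new cluster AE
  updated: d(AE,F)=20, d(AE,I)=23, d(AE,L)=26, d(AE,U)=45/2, d(AE,W)=39/2, d(AE,Z)=14
step 2: merge (I,U) at d=7; branch lengths I→7/2, U→7/2; new cluster IU
  updated: d(AE,IU)=91/4, d(F,IU)=37/2, d(IU,L)=26, d(IU,W)=25/2, d(IU,Z)=14
step 3: merge (L,W) at d=8; branch lengths L→4, W→4; new cluster LW
  updated: d(AE,LW)=91/4, d(F,LW)=20, d(IU,LW)=77/4, d(LW,Z)=39/2
step 4: merge (AE,Z) at d=14; branch lengths AE→13/2, Z→7; new cluster AEZ
  updated: d(AEZ,F)=68/3, d(AEZ,IU)=119/6, d(AEZ,LW)=65/3
step 5: merge (F,IU) at d=37/2; branch lengths F→37/4, IU→23/4; new cluster FIU
  updated: d(AEZ,FIU)=187/9, d(FIU,LW)=39/2
step 6: merge (FIU,LW) at d=39/2; branch lengths FIU→1/2, LW→23/4; new cluster FILUW
  updated: d(AEZ,FILUW)=317/15
step 7: merge (AEZ,FILUW) at d=317/15; branch lengths AEZ→107/30, FILUW→49/60; new cluster AEFILUWZ
final tree: (((A:1/2,E:1/2):13/2,Z:7):107/30,((F:37/4,(I:7/2,U:7/2):23/4):1/2,(L:4,W:4):23/4):49/60)
total length: 827/15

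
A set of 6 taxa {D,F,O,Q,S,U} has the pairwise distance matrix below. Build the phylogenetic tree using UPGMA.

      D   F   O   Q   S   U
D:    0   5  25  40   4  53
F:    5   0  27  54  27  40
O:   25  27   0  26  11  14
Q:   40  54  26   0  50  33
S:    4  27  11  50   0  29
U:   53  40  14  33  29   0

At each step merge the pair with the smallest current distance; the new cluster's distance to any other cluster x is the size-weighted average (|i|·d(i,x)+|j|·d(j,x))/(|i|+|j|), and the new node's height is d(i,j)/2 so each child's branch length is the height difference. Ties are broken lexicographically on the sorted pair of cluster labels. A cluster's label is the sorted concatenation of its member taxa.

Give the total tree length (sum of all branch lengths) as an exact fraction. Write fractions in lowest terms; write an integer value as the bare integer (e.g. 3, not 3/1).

2459/36

step 1: merge (D,S) at d=4; branch lengths D→2, S→2; new cluster DS
  updated: d(DS,F)=16, d(DS,O)=18, d(DS,Q)=45, d(DS,U)=41
step 2: merge (O,U) at d=14; branch lengths O→7, U→7; new cluster OU
  updated: d(DS,OU)=59/2, d(F,OU)=67/2, d(OU,Q)=59/2
step 3: merge (DS,F) at d=16; branch lengths DS→6, F→8; new cluster DFS
  updated: d(DFS,OU)=185/6, d(DFS,Q)=48
step 4: merge (OU,Q) at d=59/2; branch lengths OU→31/4, Q→59/4; new cluster OQU
  updated: d(DFS,OQU)=329/9
step 5: merge (DFS,OQU) at d=329/9; branch lengths DFS→185/18, OQU→127/36; new cluster DFOQSU
final tree: (((D:2,S:2):6,F:8):185/18,((O:7,U:7):31/4,Q:59/4):127/36)
total length: 2459/36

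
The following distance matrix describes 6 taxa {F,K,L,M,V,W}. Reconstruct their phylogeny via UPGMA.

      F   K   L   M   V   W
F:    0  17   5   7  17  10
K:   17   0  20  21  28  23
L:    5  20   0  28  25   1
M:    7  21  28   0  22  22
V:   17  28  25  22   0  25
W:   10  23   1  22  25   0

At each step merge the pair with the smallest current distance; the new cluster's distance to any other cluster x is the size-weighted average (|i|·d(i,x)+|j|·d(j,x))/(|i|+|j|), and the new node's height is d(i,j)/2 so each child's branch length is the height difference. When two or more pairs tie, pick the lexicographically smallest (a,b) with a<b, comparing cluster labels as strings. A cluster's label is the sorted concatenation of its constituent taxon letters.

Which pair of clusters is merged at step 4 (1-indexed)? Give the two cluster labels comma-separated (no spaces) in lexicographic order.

FLMW,K

1. join L+W (d=1) ⇒ LW; edges |L|=1/2, |W|=1/2
  updated: d(F,LW)=15/2, d(K,LW)=43/2, d(LW,M)=25, d(LW,V)=25
2. join F+M (d=7) ⇒ FM; edges |F|=7/2, |M|=7/2
  updated: d(FM,K)=19, d(FM,LW)=65/4, d(FM,V)=39/2
3. join FM+LW (d=65/4) ⇒ FLMW; edges |FM|=37/8, |LW|=61/8
  updated: d(FLMW,K)=81/4, d(FLMW,V)=89/4
4. join FLMW+K (d=81/4) ⇒ FKLMW; edges |FLMW|=2, |K|=81/8
  updated: d(FKLMW,V)=117/5
5. join FKLMW+V (d=117/5) ⇒ FKLMVW; edges |FKLMW|=63/40, |V|=117/10
final tree: ((((F:7/2,M:7/2):37/8,(L:1/2,W:1/2):61/8):2,K:81/8):63/40,V:117/10)
total length: 913/20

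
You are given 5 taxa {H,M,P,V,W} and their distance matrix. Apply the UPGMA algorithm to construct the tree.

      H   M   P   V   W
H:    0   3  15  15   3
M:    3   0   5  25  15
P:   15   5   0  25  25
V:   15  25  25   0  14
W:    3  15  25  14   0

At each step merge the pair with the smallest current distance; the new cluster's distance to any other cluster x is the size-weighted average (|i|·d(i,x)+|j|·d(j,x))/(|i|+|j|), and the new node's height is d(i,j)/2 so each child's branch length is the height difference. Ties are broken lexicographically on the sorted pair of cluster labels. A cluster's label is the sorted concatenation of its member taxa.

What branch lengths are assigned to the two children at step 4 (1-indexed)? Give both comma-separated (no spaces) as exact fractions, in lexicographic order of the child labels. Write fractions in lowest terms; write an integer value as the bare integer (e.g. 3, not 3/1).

19/8,79/8

iteration 1: select H,M (d=3); attach at lengths (3/2, 3/2); label the merged cluster HM
  updated: d(HM,P)=10, d(HM,V)=20, d(HM,W)=9
iteration 2: select HM,W (d=9); attach at lengths (3, 9/2); label the merged cluster HMW
  updated: d(HMW,P)=15, d(HMW,V)=18
iteration 3: select HMW,P (d=15); attach at lengths (3, 15/2); label the merged cluster HMPW
  updated: d(HMPW,V)=79/4
iteration 4: select HMPW,V (d=79/4); attach at lengths (19/8, 79/8); label the merged cluster HMPVW
final tree: ((((H:3/2,M:3/2):3,W:9/2):3,P:15/2):19/8,V:79/8)
total length: 133/4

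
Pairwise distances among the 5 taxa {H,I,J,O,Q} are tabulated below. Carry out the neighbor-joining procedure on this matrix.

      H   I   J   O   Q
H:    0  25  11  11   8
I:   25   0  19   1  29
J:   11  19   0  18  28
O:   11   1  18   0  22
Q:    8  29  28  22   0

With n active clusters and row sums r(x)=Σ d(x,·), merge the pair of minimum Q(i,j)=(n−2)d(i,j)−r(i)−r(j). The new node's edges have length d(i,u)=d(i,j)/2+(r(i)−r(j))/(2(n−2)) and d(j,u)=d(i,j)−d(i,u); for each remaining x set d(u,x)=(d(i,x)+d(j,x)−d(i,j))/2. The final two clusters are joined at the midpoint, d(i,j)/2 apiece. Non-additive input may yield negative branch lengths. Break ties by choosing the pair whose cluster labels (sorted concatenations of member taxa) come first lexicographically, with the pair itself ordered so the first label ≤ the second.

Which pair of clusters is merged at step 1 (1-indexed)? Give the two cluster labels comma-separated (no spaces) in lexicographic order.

step 1: merge (I,O) at d=1, Q=-123; branch lengths I→25/6, O→-19/6; new cluster IO
  updated: d(H,IO)=35/2, d(IO,J)=18, d(IO,Q)=25
step 2: merge (H,Q) at d=8, Q=-163/2; branch lengths H→-17/8, Q→81/8; new cluster HQ
  updated: d(HQ,IO)=69/4, d(HQ,J)=31/2
step 3: merge (HQ,IO) at d=69/4, Q=-203/4; branch lengths HQ→59/8, IO→79/8; new cluster HIOQ
  updated: d(HIOQ,J)=65/8
step 4: merge (HIOQ,J) at d=65/8; branch lengths HIOQ→65/16, J→65/16; new cluster HIJOQ
final tree: (((H:-17/8,Q:81/8):59/8,(I:25/6,O:-19/6):79/8):65/16,J:65/16)
total length: 275/8

I,O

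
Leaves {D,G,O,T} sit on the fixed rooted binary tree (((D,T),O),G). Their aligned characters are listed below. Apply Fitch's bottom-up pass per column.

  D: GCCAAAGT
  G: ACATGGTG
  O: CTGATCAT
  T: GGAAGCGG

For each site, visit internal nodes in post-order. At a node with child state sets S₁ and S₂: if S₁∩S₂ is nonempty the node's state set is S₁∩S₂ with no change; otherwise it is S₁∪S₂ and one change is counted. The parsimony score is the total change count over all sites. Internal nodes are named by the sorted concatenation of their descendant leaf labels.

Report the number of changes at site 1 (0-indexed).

site 0, node DT: D={G} ∩ T={G} → {G} (+0)
site 0, node DOT: DT={G} ∪ O={C} → {C,G} (+1)
site 0, node DGOT: DOT={C,G} ∪ G={A} → {A,C,G} (+1)
site 1, node DT: D={C} ∪ T={G} → {C,G} (+1)
site 1, node DOT: DT={C,G} ∪ O={T} → {C,G,T} (+1)
site 1, node DGOT: DOT={C,G,T} ∩ G={C} → {C} (+0)
site 2, node DT: D={C} ∪ T={A} → {A,C} (+1)
site 2, node DOT: DT={A,C} ∪ O={G} → {A,C,G} (+1)
site 2, node DGOT: DOT={A,C,G} ∩ G={A} → {A} (+0)
site 3, node DT: D={A} ∩ T={A} → {A} (+0)
site 3, node DOT: DT={A} ∩ O={A} → {A} (+0)
site 3, node DGOT: DOT={A} ∪ G={T} → {A,T} (+1)
site 4, node DT: D={A} ∪ T={G} → {A,G} (+1)
site 4, node DOT: DT={A,G} ∪ O={T} → {A,G,T} (+1)
site 4, node DGOT: DOT={A,G,T} ∩ G={G} → {G} (+0)
site 5, node DT: D={A} ∪ T={C} → {A,C} (+1)
site 5, node DOT: DT={A,C} ∩ O={C} → {C} (+0)
site 5, node DGOT: DOT={C} ∪ G={G} → {C,G} (+1)
site 6, node DT: D={G} ∩ T={G} → {G} (+0)
site 6, node DOT: DT={G} ∪ O={A} → {A,G} (+1)
site 6, node DGOT: DOT={A,G} ∪ G={T} → {A,G,T} (+1)
site 7, node DT: D={T} ∪ T={G} → {G,T} (+1)
site 7, node DOT: DT={G,T} ∩ O={T} → {T} (+0)
site 7, node DGOT: DOT={T} ∪ G={G} → {G,T} (+1)
per-site changes: [2, 2, 2, 1, 2, 2, 2, 2]; total = 15

2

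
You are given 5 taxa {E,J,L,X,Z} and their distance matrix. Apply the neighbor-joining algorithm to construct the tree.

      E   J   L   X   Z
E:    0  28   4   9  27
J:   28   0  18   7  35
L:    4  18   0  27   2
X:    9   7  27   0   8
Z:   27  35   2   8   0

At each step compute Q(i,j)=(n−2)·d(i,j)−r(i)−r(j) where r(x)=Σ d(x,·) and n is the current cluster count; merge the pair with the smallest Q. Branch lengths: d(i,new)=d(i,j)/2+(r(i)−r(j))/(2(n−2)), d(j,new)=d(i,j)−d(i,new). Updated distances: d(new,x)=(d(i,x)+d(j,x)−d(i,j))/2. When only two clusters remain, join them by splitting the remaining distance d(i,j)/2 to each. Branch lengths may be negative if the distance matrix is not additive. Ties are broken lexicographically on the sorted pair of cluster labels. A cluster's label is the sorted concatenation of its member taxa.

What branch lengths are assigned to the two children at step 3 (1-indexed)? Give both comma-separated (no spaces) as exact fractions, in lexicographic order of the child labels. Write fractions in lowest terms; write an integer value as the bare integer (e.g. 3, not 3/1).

17/2,-9/2

iteration 1: select J,X (d=7, Q=-118); attach at lengths (29/3, -8/3); label the merged cluster JX
  updated: d(E,JX)=15, d(JX,L)=19, d(JX,Z)=18
iteration 2: select E,JX (d=15, Q=-68); attach at lengths (6, 9); label the merged cluster EJX
  updated: d(EJX,L)=4, d(EJX,Z)=15
iteration 3: select EJX,L (d=4, Q=-21); attach at lengths (17/2, -9/2); label the merged cluster EJLX
  updated: d(EJLX,Z)=13/2
iteration 4: select EJLX,Z (d=13/2); attach at lengths (13/4, 13/4); label the merged cluster EJLXZ
final tree: (((E:6,(J:29/3,X:-8/3):9):17/2,L:-9/2):13/4,Z:13/4)
total length: 65/2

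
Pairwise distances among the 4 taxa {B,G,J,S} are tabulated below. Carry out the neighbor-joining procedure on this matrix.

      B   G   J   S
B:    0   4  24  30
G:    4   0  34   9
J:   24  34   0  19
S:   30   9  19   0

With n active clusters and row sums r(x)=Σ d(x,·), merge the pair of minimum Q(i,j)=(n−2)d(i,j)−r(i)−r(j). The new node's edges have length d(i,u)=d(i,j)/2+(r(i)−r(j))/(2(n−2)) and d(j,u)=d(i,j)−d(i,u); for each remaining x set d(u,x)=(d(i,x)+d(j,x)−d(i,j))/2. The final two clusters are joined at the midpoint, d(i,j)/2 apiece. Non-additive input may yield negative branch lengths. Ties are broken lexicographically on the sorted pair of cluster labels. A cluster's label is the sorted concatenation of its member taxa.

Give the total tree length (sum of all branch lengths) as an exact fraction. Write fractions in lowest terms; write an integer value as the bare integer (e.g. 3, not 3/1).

143/4

1. join B+G (d=4, Q=-97) ⇒ BG; edges |B|=19/4, |G|=-3/4
  updated: d(BG,J)=27, d(BG,S)=35/2
2. join BG+J (d=27, Q=-127/2) ⇒ BGJ; edges |BG|=51/4, |J|=57/4
  updated: d(BGJ,S)=19/4
3. join BGJ+S (d=19/4) ⇒ BGJS; edges |BGJ|=19/8, |S|=19/8
final tree: (((B:19/4,G:-3/4):51/4,J:57/4):19/8,S:19/8)
total length: 143/4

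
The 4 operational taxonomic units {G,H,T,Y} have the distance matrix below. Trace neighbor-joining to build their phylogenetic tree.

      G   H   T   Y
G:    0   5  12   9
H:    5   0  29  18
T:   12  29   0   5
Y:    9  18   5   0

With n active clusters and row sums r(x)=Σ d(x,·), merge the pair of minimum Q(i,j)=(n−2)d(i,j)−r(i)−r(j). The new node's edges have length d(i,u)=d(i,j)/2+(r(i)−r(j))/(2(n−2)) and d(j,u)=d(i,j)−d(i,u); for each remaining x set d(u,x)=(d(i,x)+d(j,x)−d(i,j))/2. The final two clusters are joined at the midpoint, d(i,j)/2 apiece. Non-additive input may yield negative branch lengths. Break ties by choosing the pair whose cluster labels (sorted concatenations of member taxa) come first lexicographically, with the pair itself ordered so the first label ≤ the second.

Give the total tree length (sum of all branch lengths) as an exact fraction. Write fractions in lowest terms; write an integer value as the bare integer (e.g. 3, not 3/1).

step 1: merge (G,H) at d=5, Q=-68; branch lengths G→-4, H→9; new cluster GH
  updated: d(GH,T)=18, d(GH,Y)=11
step 2: merge (GH,T) at d=18, Q=-34; branch lengths GH→12, T→6; new cluster GHT
  updated: d(GHT,Y)=-1
step 3: merge (GHT,Y) at d=-1; branch lengths GHT→-1/2, Y→-1/2; new cluster GHTY
final tree: (((G:-4,H:9):12,T:6):-1/2,Y:-1/2)
total length: 22

22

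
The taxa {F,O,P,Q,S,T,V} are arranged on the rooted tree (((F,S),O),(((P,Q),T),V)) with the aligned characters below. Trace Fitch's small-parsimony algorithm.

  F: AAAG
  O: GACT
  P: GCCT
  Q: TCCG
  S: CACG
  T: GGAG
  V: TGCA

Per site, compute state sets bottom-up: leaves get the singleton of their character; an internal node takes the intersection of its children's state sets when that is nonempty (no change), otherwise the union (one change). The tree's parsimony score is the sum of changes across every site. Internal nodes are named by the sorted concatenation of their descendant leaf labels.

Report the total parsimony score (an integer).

11

[col 0] FS: children F:{A}, S:{C} ∪→ {A,C}; cost 1
[col 0] FOS: children FS:{A,C}, O:{G} ∪→ {A,C,G}; cost 1
[col 0] PQ: children P:{G}, Q:{T} ∪→ {G,T}; cost 1
[col 0] PQT: children PQ:{G,T}, T:{G} ∩→ {G}; cost 0
[col 0] PQTV: children PQT:{G}, V:{T} ∪→ {G,T}; cost 1
[col 0] FOPQSTV: children FOS:{A,C,G}, PQTV:{G,T} ∩→ {G}; cost 0
[col 1] FS: children F:{A}, S:{A} ∩→ {A}; cost 0
[col 1] FOS: children FS:{A}, O:{A} ∩→ {A}; cost 0
[col 1] PQ: children P:{C}, Q:{C} ∩→ {C}; cost 0
[col 1] PQT: children PQ:{C}, T:{G} ∪→ {C,G}; cost 1
[col 1] PQTV: children PQT:{C,G}, V:{G} ∩→ {G}; cost 0
[col 1] FOPQSTV: children FOS:{A}, PQTV:{G} ∪→ {A,G}; cost 1
[col 2] FS: children F:{A}, S:{C} ∪→ {A,C}; cost 1
[col 2] FOS: children FS:{A,C}, O:{C} ∩→ {C}; cost 0
[col 2] PQ: children P:{C}, Q:{C} ∩→ {C}; cost 0
[col 2] PQT: children PQ:{C}, T:{A} ∪→ {A,C}; cost 1
[col 2] PQTV: children PQT:{A,C}, V:{C} ∩→ {C}; cost 0
[col 2] FOPQSTV: children FOS:{C}, PQTV:{C} ∩→ {C}; cost 0
[col 3] FS: children F:{G}, S:{G} ∩→ {G}; cost 0
[col 3] FOS: children FS:{G}, O:{T} ∪→ {G,T}; cost 1
[col 3] PQ: children P:{T}, Q:{G} ∪→ {G,T}; cost 1
[col 3] PQT: children PQ:{G,T}, T:{G} ∩→ {G}; cost 0
[col 3] PQTV: children PQT:{G}, V:{A} ∪→ {A,G}; cost 1
[col 3] FOPQSTV: children FOS:{G,T}, PQTV:{A,G} ∩→ {G}; cost 0
per-site changes: [4, 2, 2, 3]; total = 11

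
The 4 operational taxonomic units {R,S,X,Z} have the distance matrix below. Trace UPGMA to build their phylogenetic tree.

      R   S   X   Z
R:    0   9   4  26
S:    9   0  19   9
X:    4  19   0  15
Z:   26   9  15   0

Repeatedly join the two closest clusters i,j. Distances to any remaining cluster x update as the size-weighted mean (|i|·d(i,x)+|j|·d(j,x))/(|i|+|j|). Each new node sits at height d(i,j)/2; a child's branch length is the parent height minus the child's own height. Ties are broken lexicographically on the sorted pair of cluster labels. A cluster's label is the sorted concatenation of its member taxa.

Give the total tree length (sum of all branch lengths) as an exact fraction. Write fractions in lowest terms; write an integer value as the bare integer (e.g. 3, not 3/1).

95/4

iteration 1: select R,X (d=4); attach at lengths (2, 2); label the merged cluster RX
  updated: d(RX,S)=14, d(RX,Z)=41/2
iteration 2: select S,Z (d=9); attach at lengths (9/2, 9/2); label the merged cluster SZ
  updated: d(RX,SZ)=69/4
iteration 3: select RX,SZ (d=69/4); attach at lengths (53/8, 33/8); label the merged cluster RSXZ
final tree: ((R:2,X:2):53/8,(S:9/2,Z:9/2):33/8)
total length: 95/4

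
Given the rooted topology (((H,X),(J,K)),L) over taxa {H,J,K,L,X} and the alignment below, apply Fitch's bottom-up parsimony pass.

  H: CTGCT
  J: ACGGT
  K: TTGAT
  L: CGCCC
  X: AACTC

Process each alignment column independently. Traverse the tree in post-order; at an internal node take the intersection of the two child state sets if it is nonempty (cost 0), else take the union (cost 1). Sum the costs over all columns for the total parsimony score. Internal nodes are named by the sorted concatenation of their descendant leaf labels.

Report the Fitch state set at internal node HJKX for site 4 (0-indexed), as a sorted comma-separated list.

HX@0: {C} ∪ {A} = {A,C} (union, +1)
JK@0: {A} ∪ {T} = {A,T} (union, +1)
HJKX@0: {A,C} ∩ {A,T} = {A} (intersection, +0)
HJKLX@0: {A} ∪ {C} = {A,C} (union, +1)
HX@1: {T} ∪ {A} = {A,T} (union, +1)
JK@1: {C} ∪ {T} = {C,T} (union, +1)
HJKX@1: {A,T} ∩ {C,T} = {T} (intersection, +0)
HJKLX@1: {T} ∪ {G} = {G,T} (union, +1)
HX@2: {G} ∪ {C} = {C,G} (union, +1)
JK@2: {G} ∩ {G} = {G} (intersection, +0)
HJKX@2: {C,G} ∩ {G} = {G} (intersection, +0)
HJKLX@2: {G} ∪ {C} = {C,G} (union, +1)
HX@3: {C} ∪ {T} = {C,T} (union, +1)
JK@3: {G} ∪ {A} = {A,G} (union, +1)
HJKX@3: {C,T} ∪ {A,G} = {A,C,G,T} (union, +1)
HJKLX@3: {A,C,G,T} ∩ {C} = {C} (intersection, +0)
HX@4: {T} ∪ {C} = {C,T} (union, +1)
JK@4: {T} ∩ {T} = {T} (intersection, +0)
HJKX@4: {C,T} ∩ {T} = {T} (intersection, +0)
HJKLX@4: {T} ∪ {C} = {C,T} (union, +1)
per-site changes: [3, 3, 2, 3, 2]; total = 13

T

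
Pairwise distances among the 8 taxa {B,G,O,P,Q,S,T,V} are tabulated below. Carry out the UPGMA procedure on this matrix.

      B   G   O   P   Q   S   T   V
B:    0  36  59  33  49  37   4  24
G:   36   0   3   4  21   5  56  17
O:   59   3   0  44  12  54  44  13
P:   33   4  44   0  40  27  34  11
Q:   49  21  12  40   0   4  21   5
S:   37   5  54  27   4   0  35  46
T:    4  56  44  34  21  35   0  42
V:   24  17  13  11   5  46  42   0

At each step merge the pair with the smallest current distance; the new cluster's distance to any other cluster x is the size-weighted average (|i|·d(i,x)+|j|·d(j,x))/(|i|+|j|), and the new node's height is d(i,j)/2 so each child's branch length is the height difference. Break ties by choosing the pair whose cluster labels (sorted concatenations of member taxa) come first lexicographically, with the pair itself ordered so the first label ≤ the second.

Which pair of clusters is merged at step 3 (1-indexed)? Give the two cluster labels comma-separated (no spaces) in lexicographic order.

step 1: merge (G,O) at d=3; branch lengths G→3/2, O→3/2; new cluster GO
  updated: d(B,GO)=95/2, d(GO,P)=24, d(GO,Q)=33/2, d(GO,S)=59/2, d(GO,T)=50, d(GO,V)=15
step 2: merge (B,T) at d=4; branch lengths B→2, T→2; new cluster BT
  updated: d(BT,GO)=195/4, d(BT,P)=67/2, d(BT,Q)=35, d(BT,S)=36, d(BT,V)=33
step 3: merge (Q,S) at d=4; branch lengths Q→2, S→2; new cluster QS
  updated: d(BT,QS)=71/2, d(GO,QS)=23, d(P,QS)=67/2, d(QS,V)=51/2
step 4: merge (P,V) at d=11; branch lengths P→11/2, V→11/2; new cluster PV
  updated: d(BT,PV)=133/4, d(GO,PV)=39/2, d(PV,QS)=59/2
step 5: merge (GO,PV) at d=39/2; branch lengths GO→33/4, PV→17/4; new cluster GOPV
  updated: d(BT,GOPV)=41, d(GOPV,QS)=105/4
step 6: merge (GOPV,QS) at d=105/4; branch lengths GOPV→27/8, QS→89/8; new cluster GOPQSV
  updated: d(BT,GOPQSV)=235/6
step 7: merge (BT,GOPQSV) at d=235/6; branch lengths BT→211/12, GOPQSV→155/24; new cluster BGOPQSTV
final tree: ((B:2,T:2):211/12,(((G:3/2,O:3/2):33/4,(P:11/2,V:11/2):17/4):27/8,(Q:2,S:2):89/8):155/24)
total length: 1753/24

Q,S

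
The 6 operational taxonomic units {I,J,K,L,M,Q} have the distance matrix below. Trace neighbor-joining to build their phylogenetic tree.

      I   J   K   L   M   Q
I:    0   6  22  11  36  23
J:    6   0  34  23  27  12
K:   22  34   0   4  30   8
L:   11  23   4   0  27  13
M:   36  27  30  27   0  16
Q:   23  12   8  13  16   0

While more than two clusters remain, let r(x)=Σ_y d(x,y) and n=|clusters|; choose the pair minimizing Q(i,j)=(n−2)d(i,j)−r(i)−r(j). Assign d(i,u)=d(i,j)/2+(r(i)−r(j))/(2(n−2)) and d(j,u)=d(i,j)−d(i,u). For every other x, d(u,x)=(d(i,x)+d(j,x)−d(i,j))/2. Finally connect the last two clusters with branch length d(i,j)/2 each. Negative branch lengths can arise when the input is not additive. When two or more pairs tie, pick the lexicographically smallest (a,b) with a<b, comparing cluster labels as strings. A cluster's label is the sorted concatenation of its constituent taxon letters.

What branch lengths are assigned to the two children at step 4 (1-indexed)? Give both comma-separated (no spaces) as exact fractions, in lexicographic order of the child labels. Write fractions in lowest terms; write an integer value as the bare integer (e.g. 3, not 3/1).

iteration 1: select I,J (d=6, Q=-176); attach at lengths (5/2, 7/2); label the merged cluster IJ
  updated: d(IJ,K)=25, d(IJ,L)=14, d(IJ,M)=57/2, d(IJ,Q)=29/2
iteration 2: select K,L (d=4, Q=-113); attach at lengths (7/2, 1/2); label the merged cluster KL
  updated: d(IJ,KL)=35/2, d(KL,M)=53/2, d(KL,Q)=17/2
iteration 3: select IJ,KL (d=35/2, Q=-78); attach at lengths (43/4, 27/4); label the merged cluster IJKL
  updated: d(IJKL,M)=75/4, d(IJKL,Q)=11/4
iteration 4: select IJKL,M (d=75/4, Q=-75/2); attach at lengths (11/4, 16); label the merged cluster IJKLM
  updated: d(IJKLM,Q)=0
iteration 5: select IJKLM,Q (d=0); attach at lengths (0, 0); label the merged cluster IJKLMQ
final tree: ((((I:5/2,J:7/2):43/4,(K:7/2,L:1/2):27/4):11/4,M:16):0,Q:0)
total length: 185/4

11/4,16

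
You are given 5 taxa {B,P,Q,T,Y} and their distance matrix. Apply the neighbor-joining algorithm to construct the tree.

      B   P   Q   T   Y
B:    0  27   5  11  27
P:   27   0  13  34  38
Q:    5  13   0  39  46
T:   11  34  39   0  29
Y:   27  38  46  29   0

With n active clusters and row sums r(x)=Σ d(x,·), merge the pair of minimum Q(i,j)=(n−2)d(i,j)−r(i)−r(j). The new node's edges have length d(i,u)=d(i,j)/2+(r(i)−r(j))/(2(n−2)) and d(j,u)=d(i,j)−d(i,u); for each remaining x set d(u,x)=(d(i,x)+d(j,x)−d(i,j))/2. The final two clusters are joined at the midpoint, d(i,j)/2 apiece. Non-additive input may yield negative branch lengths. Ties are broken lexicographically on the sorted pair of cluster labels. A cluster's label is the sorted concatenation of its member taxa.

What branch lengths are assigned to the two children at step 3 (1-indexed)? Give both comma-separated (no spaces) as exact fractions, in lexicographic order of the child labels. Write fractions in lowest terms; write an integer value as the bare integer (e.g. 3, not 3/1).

1. join P+Q (d=13, Q=-176) ⇒ PQ; edges |P|=8, |Q|=5
  updated: d(B,PQ)=19/2, d(PQ,T)=30, d(PQ,Y)=71/2
2. join B+PQ (d=19/2, Q=-207/2) ⇒ BPQ; edges |B|=-17/8, |PQ|=93/8
  updated: d(BPQ,T)=63/4, d(BPQ,Y)=53/2
3. join BPQ+T (d=63/4, Q=-285/4) ⇒ BPQT; edges |BPQ|=53/8, |T|=73/8
  updated: d(BPQT,Y)=159/8
4. join BPQT+Y (d=159/8) ⇒ BPQTY; edges |BPQT|=159/16, |Y|=159/16
final tree: (((B:-17/8,(P:8,Q:5):93/8):53/8,T:73/8):159/16,Y:159/16)
total length: 465/8

53/8,73/8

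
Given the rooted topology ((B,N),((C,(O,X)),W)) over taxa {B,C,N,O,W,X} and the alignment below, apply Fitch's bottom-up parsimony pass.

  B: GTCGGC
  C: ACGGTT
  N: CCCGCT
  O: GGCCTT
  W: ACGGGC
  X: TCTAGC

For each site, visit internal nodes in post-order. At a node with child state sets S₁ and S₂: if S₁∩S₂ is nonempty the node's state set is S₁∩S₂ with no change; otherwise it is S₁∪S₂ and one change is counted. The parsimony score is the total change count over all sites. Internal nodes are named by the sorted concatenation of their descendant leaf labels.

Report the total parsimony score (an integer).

17

[col 0] BN: children B:{G}, N:{C} ∪→ {C,G}; cost 1
[col 0] OX: children O:{G}, X:{T} ∪→ {G,T}; cost 1
[col 0] COX: children C:{A}, OX:{G,T} ∪→ {A,G,T}; cost 1
[col 0] COWX: children COX:{A,G,T}, W:{A} ∩→ {A}; cost 0
[col 0] BCNOWX: children BN:{C,G}, COWX:{A} ∪→ {A,C,G}; cost 1
[col 1] BN: children B:{T}, N:{C} ∪→ {C,T}; cost 1
[col 1] OX: children O:{G}, X:{C} ∪→ {C,G}; cost 1
[col 1] COX: children C:{C}, OX:{C,G} ∩→ {C}; cost 0
[col 1] COWX: children COX:{C}, W:{C} ∩→ {C}; cost 0
[col 1] BCNOWX: children BN:{C,T}, COWX:{C} ∩→ {C}; cost 0
[col 2] BN: children B:{C}, N:{C} ∩→ {C}; cost 0
[col 2] OX: children O:{C}, X:{T} ∪→ {C,T}; cost 1
[col 2] COX: children C:{G}, OX:{C,T} ∪→ {C,G,T}; cost 1
[col 2] COWX: children COX:{C,G,T}, W:{G} ∩→ {G}; cost 0
[col 2] BCNOWX: children BN:{C}, COWX:{G} ∪→ {C,G}; cost 1
[col 3] BN: children B:{G}, N:{G} ∩→ {G}; cost 0
[col 3] OX: children O:{C}, X:{A} ∪→ {A,C}; cost 1
[col 3] COX: children C:{G}, OX:{A,C} ∪→ {A,C,G}; cost 1
[col 3] COWX: children COX:{A,C,G}, W:{G} ∩→ {G}; cost 0
[col 3] BCNOWX: children BN:{G}, COWX:{G} ∩→ {G}; cost 0
[col 4] BN: children B:{G}, N:{C} ∪→ {C,G}; cost 1
[col 4] OX: children O:{T}, X:{G} ∪→ {G,T}; cost 1
[col 4] COX: children C:{T}, OX:{G,T} ∩→ {T}; cost 0
[col 4] COWX: children COX:{T}, W:{G} ∪→ {G,T}; cost 1
[col 4] BCNOWX: children BN:{C,G}, COWX:{G,T} ∩→ {G}; cost 0
[col 5] BN: children B:{C}, N:{T} ∪→ {C,T}; cost 1
[col 5] OX: children O:{T}, X:{C} ∪→ {C,T}; cost 1
[col 5] COX: children C:{T}, OX:{C,T} ∩→ {T}; cost 0
[col 5] COWX: children COX:{T}, W:{C} ∪→ {C,T}; cost 1
[col 5] BCNOWX: children BN:{C,T}, COWX:{C,T} ∩→ {C,T}; cost 0
per-site changes: [4, 2, 3, 2, 3, 3]; total = 17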